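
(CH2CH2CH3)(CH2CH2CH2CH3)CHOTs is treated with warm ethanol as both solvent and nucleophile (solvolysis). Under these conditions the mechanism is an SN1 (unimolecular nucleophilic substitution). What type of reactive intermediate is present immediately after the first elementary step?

Step 1: Rate-determining heterolysis of the C–O bond gives TsO⁻ and a secondary carbocation.
After step 1 the species present is a secondary carbocation.

secondary carbocation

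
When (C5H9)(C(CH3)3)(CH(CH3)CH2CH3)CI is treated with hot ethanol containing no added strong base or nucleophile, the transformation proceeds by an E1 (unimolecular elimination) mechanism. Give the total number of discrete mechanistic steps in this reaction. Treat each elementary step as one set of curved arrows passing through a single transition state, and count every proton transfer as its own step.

Step 1: Unassisted departure of I⁻ (taking the C–I bonding pair) generates a tertiary carbocation.
(No 1,2-shift: no single shift to an adjacent carbon would give a more stable cation.)
Step 2: An ethanol molecule (solvent) deprotonates a β-carbon; as the C–H bond breaks, those electrons form the new alkene π bond.
Total: 2 elementary steps.

2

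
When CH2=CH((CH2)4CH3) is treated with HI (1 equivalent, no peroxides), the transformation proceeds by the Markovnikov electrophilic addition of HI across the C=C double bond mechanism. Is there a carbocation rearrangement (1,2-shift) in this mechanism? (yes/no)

The first-formed carbocation is secondary.
No single 1,2-shift to an adjacent carbon would produce a more-substituted cation than the one already present, so no rearrangement occurs.

no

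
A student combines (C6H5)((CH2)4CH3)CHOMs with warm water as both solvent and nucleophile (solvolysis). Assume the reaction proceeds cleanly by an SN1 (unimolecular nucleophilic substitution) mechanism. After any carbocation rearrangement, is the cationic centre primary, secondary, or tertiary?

Step 1: The C–O bond breaks with both electrons going to the mesylate; MsO⁻ leaves and a secondary carbocation remains.
No single 1,2-shift to an adjacent carbon would give a more-substituted cation, so no rearrangement occurs.

secondary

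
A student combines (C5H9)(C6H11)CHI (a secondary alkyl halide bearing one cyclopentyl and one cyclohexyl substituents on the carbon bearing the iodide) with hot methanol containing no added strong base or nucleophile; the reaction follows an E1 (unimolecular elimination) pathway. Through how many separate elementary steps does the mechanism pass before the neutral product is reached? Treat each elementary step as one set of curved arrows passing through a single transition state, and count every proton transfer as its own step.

Step 1: The C–I bond breaks with both electrons going to the iodide; I⁻ leaves and a secondary carbocation remains.
Step 2: A 1,2-hydride shift from the adjacent cyclopentyl carbon moves the positive charge from the secondary centre to an adjacent carbon, generating a more stable tertiary carbocation.
Step 3: A weak base (a methanol molecule from the solvent) removes a proton from a carbon adjacent to the cationic centre; the electrons of that C–H bond become the new π(C=C) bond, giving the alkene.
Total: 3 elementary steps.

3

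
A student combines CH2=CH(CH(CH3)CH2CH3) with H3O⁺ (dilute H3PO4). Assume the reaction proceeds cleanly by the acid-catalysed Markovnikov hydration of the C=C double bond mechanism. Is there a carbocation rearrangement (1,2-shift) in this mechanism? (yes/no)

The first-formed carbocation is secondary.
The adjacent sec-butyl carbon already bears 2 other carbon substituents and has a hydrogen to migrate; after a 1,2-hydride shift from that carbon the positive charge sits on a tertiary centre.
Tertiary is more stable than secondary, so the shift occurs.

yes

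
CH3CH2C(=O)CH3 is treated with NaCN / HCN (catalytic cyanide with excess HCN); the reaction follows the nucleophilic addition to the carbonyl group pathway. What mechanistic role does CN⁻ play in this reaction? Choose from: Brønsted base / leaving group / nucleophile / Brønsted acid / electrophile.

Step 1: A lone pair / filled orbital on CN⁻ attacks the electrophilic carbonyl carbon; the π(C=O) electrons shift onto oxygen, producing a tetrahedral alkoxide intermediate.
CN⁻ donates an electron pair to form a new σ-bond to carbon — it is the nucleophile.

nucleophile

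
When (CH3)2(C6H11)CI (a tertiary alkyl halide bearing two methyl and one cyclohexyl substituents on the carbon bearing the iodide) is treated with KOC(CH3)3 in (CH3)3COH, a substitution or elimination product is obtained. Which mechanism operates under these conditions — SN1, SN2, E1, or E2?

E2

Conditions: a strong/bulky base with a tertiary substrate bearing a β-hydrogen.
These conditions are the textbook signature of the E2 pathway.
A strong (often hindered) base removes a β-H in concert with loss of the leaving group — bimolecular elimination.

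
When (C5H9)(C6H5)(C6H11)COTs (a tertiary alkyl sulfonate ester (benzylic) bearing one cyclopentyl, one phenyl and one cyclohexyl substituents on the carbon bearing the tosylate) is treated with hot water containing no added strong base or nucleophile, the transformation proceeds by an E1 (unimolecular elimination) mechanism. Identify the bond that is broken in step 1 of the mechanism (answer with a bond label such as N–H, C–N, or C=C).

Step 1: Unassisted departure of TsO⁻ (taking the C–O bonding pair) generates a tertiary carbocation.
The bond broken in this step is the C–O bond.

C–O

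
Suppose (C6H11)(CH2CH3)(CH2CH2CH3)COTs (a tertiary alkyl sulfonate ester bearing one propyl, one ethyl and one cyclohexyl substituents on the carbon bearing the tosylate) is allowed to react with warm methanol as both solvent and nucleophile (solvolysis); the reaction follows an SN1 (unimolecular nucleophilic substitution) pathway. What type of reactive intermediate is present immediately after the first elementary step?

tertiary carbocation

Step 1: Unassisted departure of TsO⁻ (taking the C–O bonding pair) generates a tertiary carbocation.
After step 1 the species present is a tertiary carbocation.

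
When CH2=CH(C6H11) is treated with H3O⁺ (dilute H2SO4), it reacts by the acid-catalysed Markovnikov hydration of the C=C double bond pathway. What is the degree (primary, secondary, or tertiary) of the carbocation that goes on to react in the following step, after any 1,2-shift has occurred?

tertiary

Step 1: Protonation of the alkene by H3O⁺: the π bond acts as the nucleophile and picks up H⁺, giving the more stable (Markovnikov) secondary carbocation. H2O is released.
Step 2: A hydride (H with its bonding pair) migrates from the adjacent cyclohexyl carbon to the cationic centre — a 1,2-hydride shift — upgrading the secondary cation to a tertiary one.
The cation rearranges from secondary to tertiary via a 1,2-hydride shift from the adjacent cyclohexyl carbon; the tertiary cation is what reacts next.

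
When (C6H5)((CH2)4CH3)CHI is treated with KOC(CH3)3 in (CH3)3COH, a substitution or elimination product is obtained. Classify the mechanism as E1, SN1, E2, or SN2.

E2

Conditions: a strong/bulky base with a secondary substrate bearing a β-hydrogen.
These conditions are the textbook signature of the E2 pathway.
A strong (often hindered) base removes a β-H in concert with loss of the leaving group — bimolecular elimination.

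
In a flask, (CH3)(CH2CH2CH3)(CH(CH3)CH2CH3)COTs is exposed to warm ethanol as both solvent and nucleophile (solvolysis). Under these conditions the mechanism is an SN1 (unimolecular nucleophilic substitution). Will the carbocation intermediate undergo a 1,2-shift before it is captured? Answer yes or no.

The first-formed carbocation is tertiary.
No single 1,2-shift to an adjacent carbon would produce a more-substituted cation than the one already present, so no rearrangement occurs.

no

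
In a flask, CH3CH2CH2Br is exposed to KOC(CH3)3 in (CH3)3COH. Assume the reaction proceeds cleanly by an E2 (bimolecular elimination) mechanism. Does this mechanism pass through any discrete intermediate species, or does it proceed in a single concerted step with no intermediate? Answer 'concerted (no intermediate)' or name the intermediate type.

In one step, (CH3)3CO⁻ pulls off a β-proton, the C–Br bond cleaves, and a C=C double bond forms between the α- and β-carbons (E2, anti elimination).
All bond changes occur in one transition state; no discrete intermediate is formed.

concerted (no intermediate)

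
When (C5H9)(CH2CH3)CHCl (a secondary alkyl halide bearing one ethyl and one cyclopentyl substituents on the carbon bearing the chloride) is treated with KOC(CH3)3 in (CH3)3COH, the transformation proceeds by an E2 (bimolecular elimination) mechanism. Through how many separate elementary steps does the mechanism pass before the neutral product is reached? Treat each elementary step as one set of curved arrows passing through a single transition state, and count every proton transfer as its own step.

1

Step 1: Concerted anti-periplanar elimination: (CH3)3CO⁻ abstracts a β-H while Cl⁻ leaves, and the C–H electrons become the new C=C π bond — all in a single transition state.
Total: 1 elementary step.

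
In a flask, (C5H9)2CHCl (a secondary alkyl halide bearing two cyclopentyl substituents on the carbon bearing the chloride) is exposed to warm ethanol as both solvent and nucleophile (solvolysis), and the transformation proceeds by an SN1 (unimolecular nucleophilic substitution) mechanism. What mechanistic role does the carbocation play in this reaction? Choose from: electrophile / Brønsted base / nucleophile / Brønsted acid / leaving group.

Step 3: Nucleophilic capture: the oxygen of CH3CH2OH bonds to the cationic carbon, producing an oxonium-ion intermediate.
The carbocation accepts an electron pair into an empty or π* orbital — it is the electrophile.

electrophile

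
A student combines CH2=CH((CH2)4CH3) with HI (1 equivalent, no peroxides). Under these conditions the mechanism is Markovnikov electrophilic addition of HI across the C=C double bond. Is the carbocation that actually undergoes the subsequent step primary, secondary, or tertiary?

secondary

Step 1: The π electrons of the C=C bond attack a proton of HI; Markovnikov addition places the new C–H on the less-substituted alkene carbon, so the positive charge ends up on the more-substituted carbon — a secondary carbocation. The H–I bond breaks heterolytically, releasing I⁻.
No single 1,2-shift to an adjacent carbon would give a more-substituted cation, so no rearrangement occurs.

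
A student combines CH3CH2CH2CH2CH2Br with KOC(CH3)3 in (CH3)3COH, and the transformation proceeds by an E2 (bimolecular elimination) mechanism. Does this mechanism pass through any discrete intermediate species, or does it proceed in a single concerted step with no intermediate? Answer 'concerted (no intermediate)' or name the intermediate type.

The strong base (CH3)3CO⁻ removes a β-hydrogen; in the same concerted event the electrons of the breaking C–H bond form the new π(C=C) bond and the C–Br σ-bond breaks, expelling Br⁻. Anti-periplanar geometry; one transition state.
All bond changes occur in one transition state; no discrete intermediate is formed.

concerted (no intermediate)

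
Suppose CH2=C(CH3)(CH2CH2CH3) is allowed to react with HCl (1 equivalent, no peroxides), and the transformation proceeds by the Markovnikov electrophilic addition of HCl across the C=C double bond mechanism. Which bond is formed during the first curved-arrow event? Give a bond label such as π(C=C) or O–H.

C–H

Step 1: Protonation of the alkene by HCl: the π bond acts as the nucleophile and picks up H⁺, giving the more stable (Markovnikov) tertiary carbocation. The H–Cl bond breaks heterolytically, releasing Cl⁻.
The bond formed in this step is the C–H bond.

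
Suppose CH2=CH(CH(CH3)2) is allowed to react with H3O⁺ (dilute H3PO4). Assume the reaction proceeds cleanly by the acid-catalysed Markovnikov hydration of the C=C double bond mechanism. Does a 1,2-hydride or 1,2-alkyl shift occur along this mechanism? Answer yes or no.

The first-formed carbocation is secondary.
The adjacent isopropyl carbon already bears 2 other carbon substituents and has a hydrogen to migrate; after a 1,2-hydride shift from that carbon the positive charge sits on a tertiary centre.
Tertiary is more stable than secondary, so the shift occurs.

yes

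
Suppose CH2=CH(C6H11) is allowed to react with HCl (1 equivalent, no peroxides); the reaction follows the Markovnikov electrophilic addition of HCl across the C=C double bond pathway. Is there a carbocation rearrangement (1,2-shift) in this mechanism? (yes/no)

yes

The first-formed carbocation is secondary.
The adjacent cyclohexyl carbon already bears 2 other carbon substituents and has a hydrogen to migrate; after a 1,2-hydride shift from that carbon the positive charge sits on a tertiary centre.
Tertiary is more stable than secondary, so the shift occurs.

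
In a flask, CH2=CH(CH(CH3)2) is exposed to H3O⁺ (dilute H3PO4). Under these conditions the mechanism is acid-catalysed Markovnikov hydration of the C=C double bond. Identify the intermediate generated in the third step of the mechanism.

oxonium ion

Step 1: Protonation of the alkene by H3O⁺: the π bond acts as the nucleophile and picks up H⁺, giving the more stable (Markovnikov) secondary carbocation. H2O is released.
Step 2: A 1,2-hydride shift from the adjacent isopropyl carbon moves the positive charge from the secondary centre to an adjacent carbon, generating a more stable tertiary carbocation.
Step 3: A lone pair on the oxygen of H2O attacks the carbocation, forming a C–O bond and an oxonium ion (a protonated alcohol).
After step 3 the species present is an oxonium ion.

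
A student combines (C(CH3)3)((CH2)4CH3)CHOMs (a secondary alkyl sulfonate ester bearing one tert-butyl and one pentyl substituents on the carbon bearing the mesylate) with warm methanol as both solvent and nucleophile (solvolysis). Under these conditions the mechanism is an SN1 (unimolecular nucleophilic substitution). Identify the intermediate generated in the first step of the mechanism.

Step 1: Ionisation: the C–O σ-bond cleaves heterolytically; both bonding electrons depart with MsO⁻, leaving a secondary carbocation at the α-carbon.
After step 1 the species present is a secondary carbocation.

secondary carbocation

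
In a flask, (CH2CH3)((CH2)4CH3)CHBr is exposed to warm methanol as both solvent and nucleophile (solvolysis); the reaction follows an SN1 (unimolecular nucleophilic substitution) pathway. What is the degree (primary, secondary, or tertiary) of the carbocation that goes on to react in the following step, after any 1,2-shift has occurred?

secondary

Step 1: Rate-determining heterolysis of the C–Br bond gives Br⁻ and a secondary carbocation.
No single 1,2-shift to an adjacent carbon would give a more-substituted cation, so no rearrangement occurs.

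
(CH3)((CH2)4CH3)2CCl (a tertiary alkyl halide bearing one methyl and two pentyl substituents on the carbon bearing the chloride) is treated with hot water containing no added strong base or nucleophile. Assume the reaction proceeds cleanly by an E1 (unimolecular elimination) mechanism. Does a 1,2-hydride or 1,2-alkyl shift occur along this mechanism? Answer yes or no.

The first-formed carbocation is tertiary.
No single 1,2-shift to an adjacent carbon would produce a more-substituted cation than the one already present, so no rearrangement occurs.

no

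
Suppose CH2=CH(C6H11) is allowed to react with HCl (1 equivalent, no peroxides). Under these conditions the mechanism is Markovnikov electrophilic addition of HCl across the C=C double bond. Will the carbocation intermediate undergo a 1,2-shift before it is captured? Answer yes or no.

yes

The first-formed carbocation is secondary.
The adjacent cyclohexyl carbon already bears 2 other carbon substituents and has a hydrogen to migrate; after a 1,2-hydride shift from that carbon the positive charge sits on a tertiary centre.
Tertiary is more stable than secondary, so the shift occurs.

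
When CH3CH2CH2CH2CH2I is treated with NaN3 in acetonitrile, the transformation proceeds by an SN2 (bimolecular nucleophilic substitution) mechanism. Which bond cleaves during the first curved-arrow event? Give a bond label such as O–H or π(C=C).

C–I

Step 1: N3⁻ attacks the back face of the α-carbon while I⁻ departs with the C–I bonding pair — a single concerted displacement through a pentacoordinate transition state.
The bond broken in this step is the C–I bond.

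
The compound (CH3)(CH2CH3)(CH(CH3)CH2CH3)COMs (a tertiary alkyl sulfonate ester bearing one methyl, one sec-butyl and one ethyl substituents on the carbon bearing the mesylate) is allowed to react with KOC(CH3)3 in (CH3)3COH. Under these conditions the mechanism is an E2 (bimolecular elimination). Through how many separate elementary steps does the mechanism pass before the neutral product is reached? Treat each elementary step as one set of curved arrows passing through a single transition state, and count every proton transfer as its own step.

Step 1: Concerted anti-periplanar elimination: (CH3)3CO⁻ abstracts a β-H while MsO⁻ leaves, and the C–H electrons become the new C=C π bond — all in a single transition state.
Total: 1 elementary step.

1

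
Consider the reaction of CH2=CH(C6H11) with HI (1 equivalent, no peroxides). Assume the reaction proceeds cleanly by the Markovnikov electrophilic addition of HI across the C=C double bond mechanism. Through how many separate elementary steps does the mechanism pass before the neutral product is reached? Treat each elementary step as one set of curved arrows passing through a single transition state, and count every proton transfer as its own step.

Step 1: Electrophilic addition begins with the π(C=C) electrons forming a bond to the proton of HI. Following Markovnikov's rule, the resulting cation is secondary. The H–I bond breaks heterolytically, releasing I⁻.
Step 2: Carbocation rearrangement: a 1,2-hydride shift from the adjacent cyclohexyl carbon converts the initially-formed secondary cation into the more stable tertiary cation.
Step 3: Nucleophilic attack by I⁻ on the carbocation completes the addition, giving R–I.
Total: 3 elementary steps.

3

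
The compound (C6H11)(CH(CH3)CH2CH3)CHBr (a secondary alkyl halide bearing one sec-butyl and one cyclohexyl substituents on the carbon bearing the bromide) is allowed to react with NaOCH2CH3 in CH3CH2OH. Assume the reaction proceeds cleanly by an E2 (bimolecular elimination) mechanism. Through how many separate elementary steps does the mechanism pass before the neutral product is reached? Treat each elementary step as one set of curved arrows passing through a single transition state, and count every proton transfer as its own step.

1

Step 1: In one step, CH3CH2O⁻ pulls off a β-proton, the C–Br bond cleaves, and a C=C double bond forms between the α- and β-carbons (E2, anti elimination).
Total: 1 elementary step.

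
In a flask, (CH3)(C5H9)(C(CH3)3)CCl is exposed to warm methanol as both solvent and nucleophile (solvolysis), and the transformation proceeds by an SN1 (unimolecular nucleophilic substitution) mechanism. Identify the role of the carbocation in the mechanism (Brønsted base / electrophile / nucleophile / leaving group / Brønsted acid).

Step 2: CH3OH donates an oxygen lone pair into the empty p orbital of the cation, giving a protonated ether (an oxonium ion).
The carbocation accepts an electron pair into an empty or π* orbital — it is the electrophile.

electrophile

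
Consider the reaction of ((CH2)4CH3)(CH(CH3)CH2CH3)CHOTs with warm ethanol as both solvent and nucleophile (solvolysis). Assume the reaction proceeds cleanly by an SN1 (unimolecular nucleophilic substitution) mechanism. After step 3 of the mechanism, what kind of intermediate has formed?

oxonium ion

Step 1: Rate-determining heterolysis of the C–O bond gives TsO⁻ and a secondary carbocation.
Step 2: A hydride (H with its bonding pair) migrates from the adjacent sec-butyl carbon to the cationic centre — a 1,2-hydride shift — upgrading the secondary cation to a tertiary one.
Step 3: CH3CH2OH donates an oxygen lone pair into the empty p orbital of the cation, giving a protonated ether (an oxonium ion).
After step 3 the species present is an oxonium ion.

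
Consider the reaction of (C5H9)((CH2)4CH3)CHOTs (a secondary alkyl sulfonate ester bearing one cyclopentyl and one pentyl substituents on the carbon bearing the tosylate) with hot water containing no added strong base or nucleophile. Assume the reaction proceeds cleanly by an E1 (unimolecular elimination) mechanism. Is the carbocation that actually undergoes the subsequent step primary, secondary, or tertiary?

Step 1: Ionisation: the C–O σ-bond cleaves heterolytically; both bonding electrons depart with TsO⁻, leaving a secondary carbocation at the α-carbon.
Step 2: A 1,2-hydride shift from the adjacent cyclopentyl carbon moves the positive charge from the secondary centre to an adjacent carbon, generating a more stable tertiary carbocation.
The cation rearranges from secondary to tertiary via a 1,2-hydride shift from the adjacent cyclopentyl carbon; the tertiary cation is what reacts next.

tertiary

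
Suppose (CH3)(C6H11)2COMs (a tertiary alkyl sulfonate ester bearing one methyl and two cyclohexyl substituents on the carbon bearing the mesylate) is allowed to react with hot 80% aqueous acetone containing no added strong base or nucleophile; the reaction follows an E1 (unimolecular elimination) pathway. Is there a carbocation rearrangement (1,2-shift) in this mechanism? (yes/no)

no

The first-formed carbocation is tertiary.
No single 1,2-shift to an adjacent carbon would produce a more-substituted cation than the one already present, so no rearrangement occurs.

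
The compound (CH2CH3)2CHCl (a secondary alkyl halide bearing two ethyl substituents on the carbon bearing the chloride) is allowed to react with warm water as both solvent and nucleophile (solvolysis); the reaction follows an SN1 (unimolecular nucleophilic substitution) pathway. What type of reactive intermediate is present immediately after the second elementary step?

Step 1: Ionisation: the C–Cl σ-bond cleaves heterolytically; both bonding electrons depart with Cl⁻, leaving a secondary carbocation at the α-carbon.
Step 2: A lone pair on the oxygen of H2O attacks the carbocation, forming a new C–O σ-bond and an oxonium ion.
After step 2 the species present is an oxonium ion.

oxonium ion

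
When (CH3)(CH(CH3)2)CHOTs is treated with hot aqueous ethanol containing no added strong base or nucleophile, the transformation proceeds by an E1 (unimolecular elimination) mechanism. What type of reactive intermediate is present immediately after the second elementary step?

Step 1: Ionisation: the C–O σ-bond cleaves heterolytically; both bonding electrons depart with TsO⁻, leaving a secondary carbocation at the α-carbon.
Step 2: A hydride (H with its bonding pair) migrates from the adjacent isopropyl carbon to the cationic centre — a 1,2-hydride shift — upgrading the secondary cation to a tertiary one.
After step 2 the species present is a tertiary carbocation.

tertiary carbocation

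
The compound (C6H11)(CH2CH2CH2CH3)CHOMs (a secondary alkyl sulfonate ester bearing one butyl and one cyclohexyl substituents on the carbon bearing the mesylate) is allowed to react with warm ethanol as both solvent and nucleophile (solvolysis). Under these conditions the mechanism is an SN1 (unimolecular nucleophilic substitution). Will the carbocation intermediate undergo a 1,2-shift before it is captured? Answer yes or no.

The first-formed carbocation is secondary.
The adjacent cyclohexyl carbon already bears 2 other carbon substituents and has a hydrogen to migrate; after a 1,2-hydride shift from that carbon the positive charge sits on a tertiary centre.
Tertiary is more stable than secondary, so the shift occurs.

yes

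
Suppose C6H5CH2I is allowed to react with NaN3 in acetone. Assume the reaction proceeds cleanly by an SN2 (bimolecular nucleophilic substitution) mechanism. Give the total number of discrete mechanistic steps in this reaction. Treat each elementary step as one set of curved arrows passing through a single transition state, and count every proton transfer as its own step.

Step 1: Backside attack by N3⁻ on the carbon bearing the iodide: the new C–N bond forms as the C–I bond breaks, with Walden inversion at carbon.
Total: 1 elementary step.

1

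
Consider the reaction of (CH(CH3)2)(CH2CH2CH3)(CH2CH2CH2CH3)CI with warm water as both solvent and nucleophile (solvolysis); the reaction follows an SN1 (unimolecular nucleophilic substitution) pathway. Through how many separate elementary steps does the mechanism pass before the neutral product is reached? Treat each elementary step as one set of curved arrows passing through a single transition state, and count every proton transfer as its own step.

Step 1: Rate-determining heterolysis of the C–I bond gives I⁻ and a tertiary carbocation.
(No 1,2-shift: no single shift to an adjacent carbon would give a more stable cation.)
Step 2: A lone pair on the oxygen of H2O attacks the carbocation, forming a new C–O σ-bond and an oxonium ion.
Step 3: A second solvent molecule removes the proton on oxygen, giving the neutral alcohol product.
Total: 3 elementary steps.

3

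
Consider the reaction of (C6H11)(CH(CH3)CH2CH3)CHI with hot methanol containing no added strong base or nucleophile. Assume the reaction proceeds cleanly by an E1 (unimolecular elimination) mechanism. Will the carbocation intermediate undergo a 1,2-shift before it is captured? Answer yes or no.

The first-formed carbocation is secondary.
The adjacent sec-butyl carbon already bears 2 other carbon substituents and has a hydrogen to migrate; after a 1,2-hydride shift from that carbon the positive charge sits on a tertiary centre.
Tertiary is more stable than secondary, so the shift occurs.

yes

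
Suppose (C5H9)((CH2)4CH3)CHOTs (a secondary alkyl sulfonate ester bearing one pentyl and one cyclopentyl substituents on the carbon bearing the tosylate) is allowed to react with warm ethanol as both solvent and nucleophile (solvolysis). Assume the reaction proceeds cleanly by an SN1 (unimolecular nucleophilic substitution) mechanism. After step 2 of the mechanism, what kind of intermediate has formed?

tertiary carbocation

Step 1: Rate-determining heterolysis of the C–O bond gives TsO⁻ and a secondary carbocation.
Step 2: Carbocation rearrangement: a 1,2-hydride shift from the adjacent cyclopentyl carbon converts the initially-formed secondary cation into the more stable tertiary cation.
After step 2 the species present is a tertiary carbocation.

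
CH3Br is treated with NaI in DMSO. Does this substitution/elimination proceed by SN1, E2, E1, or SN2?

SN2

Conditions: a methyl substrate with a strong nucleophile in the polar aprotic solvent DMSO.
These conditions are the textbook signature of the SN2 pathway.
An unhindered substrate with a strong nucleophile in a polar aprotic solvent favours one-step backside displacement.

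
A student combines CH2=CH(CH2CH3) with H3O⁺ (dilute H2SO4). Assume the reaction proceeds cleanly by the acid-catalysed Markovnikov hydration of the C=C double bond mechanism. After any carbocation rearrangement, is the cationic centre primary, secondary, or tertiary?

Step 1: Electrophilic addition begins with the π(C=C) electrons forming a bond to the proton of H3O⁺. Following Markovnikov's rule, the resulting cation is secondary. H2O is released.
No single 1,2-shift to an adjacent carbon would give a more-substituted cation, so no rearrangement occurs.

secondary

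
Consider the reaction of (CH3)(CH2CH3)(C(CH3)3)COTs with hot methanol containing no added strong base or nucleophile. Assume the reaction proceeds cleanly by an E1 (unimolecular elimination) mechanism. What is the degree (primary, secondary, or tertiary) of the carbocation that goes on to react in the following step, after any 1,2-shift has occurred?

Step 1: Ionisation: the C–O σ-bond cleaves heterolytically; both bonding electrons depart with TsO⁻, leaving a tertiary carbocation at the α-carbon.
No single 1,2-shift to an adjacent carbon would give a more-substituted cation, so no rearrangement occurs.

tertiary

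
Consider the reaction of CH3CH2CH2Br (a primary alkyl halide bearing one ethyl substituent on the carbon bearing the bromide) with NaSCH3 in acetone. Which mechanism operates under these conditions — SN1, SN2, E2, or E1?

Conditions: a primary substrate with a strong nucleophile in the polar aprotic solvent acetone.
These conditions are the textbook signature of the SN2 pathway.
An unhindered substrate with a strong nucleophile in a polar aprotic solvent favours one-step backside displacement.

SN2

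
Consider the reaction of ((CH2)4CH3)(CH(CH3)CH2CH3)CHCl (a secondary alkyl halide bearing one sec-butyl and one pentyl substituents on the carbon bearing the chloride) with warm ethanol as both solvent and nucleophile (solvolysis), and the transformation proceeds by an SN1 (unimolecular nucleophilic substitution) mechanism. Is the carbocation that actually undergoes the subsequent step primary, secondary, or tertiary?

Step 1: Unassisted departure of Cl⁻ (taking the C–Cl bonding pair) generates a secondary carbocation.
Step 2: Carbocation rearrangement: a 1,2-hydride shift from the adjacent sec-butyl carbon converts the initially-formed secondary cation into the more stable tertiary cation.
The cation rearranges from secondary to tertiary via a 1,2-hydride shift from the adjacent sec-butyl carbon; the tertiary cation is what reacts next.

tertiary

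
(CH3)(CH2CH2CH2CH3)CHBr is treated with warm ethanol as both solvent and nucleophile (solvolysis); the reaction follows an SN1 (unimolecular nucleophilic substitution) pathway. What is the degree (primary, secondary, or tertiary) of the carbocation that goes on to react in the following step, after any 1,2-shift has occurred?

Step 1: Ionisation: the C–Br σ-bond cleaves heterolytically; both bonding electrons depart with Br⁻, leaving a secondary carbocation at the α-carbon.
No single 1,2-shift to an adjacent carbon would give a more-substituted cation, so no rearrangement occurs.

secondary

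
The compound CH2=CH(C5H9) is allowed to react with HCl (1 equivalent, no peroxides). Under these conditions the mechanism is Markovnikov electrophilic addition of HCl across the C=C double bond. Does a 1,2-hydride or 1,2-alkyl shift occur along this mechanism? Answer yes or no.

The first-formed carbocation is secondary.
The adjacent cyclopentyl carbon already bears 2 other carbon substituents and has a hydrogen to migrate; after a 1,2-hydride shift from that carbon the positive charge sits on a tertiary centre.
Tertiary is more stable than secondary, so the shift occurs.

yes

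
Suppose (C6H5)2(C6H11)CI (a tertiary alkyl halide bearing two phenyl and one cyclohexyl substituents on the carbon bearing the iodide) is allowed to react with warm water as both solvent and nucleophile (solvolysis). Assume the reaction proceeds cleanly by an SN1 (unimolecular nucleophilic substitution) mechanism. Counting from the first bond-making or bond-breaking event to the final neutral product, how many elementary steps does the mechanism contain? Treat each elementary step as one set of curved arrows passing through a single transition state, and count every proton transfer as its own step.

3

Step 1: Ionisation: the C–I σ-bond cleaves heterolytically; both bonding electrons depart with I⁻, leaving a tertiary carbocation at the α-carbon.
(No 1,2-shift: no single shift to an adjacent carbon would give a more stable cation.)
Step 2: H2O donates an oxygen lone pair into the empty p orbital of the cation, giving a protonated alcohol (an oxonium ion).
Step 3: Proton transfer from the O–H of the oxonium ion to a solvent molecule delivers the neutral alcohol.
Total: 3 elementary steps.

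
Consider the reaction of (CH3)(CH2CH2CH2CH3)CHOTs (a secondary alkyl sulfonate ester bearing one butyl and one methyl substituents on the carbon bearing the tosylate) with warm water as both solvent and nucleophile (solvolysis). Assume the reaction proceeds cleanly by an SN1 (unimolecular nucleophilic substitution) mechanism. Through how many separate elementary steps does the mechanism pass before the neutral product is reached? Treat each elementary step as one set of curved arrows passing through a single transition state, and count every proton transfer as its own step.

Step 1: Ionisation: the C–O σ-bond cleaves heterolytically; both bonding electrons depart with TsO⁻, leaving a secondary carbocation at the α-carbon.
(No 1,2-shift: no single shift to an adjacent carbon would give a more stable cation.)
Step 2: H2O donates an oxygen lone pair into the empty p orbital of the cation, giving a protonated alcohol (an oxonium ion).
Step 3: Proton transfer from the O–H of the oxonium ion to a solvent molecule delivers the neutral alcohol.
Total: 3 elementary steps.

3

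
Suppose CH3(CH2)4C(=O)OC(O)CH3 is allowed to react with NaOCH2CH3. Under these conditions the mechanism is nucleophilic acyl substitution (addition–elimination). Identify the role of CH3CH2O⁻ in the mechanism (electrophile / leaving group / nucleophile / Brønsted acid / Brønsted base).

nucleophile

Step 1: A lone pair on the O of CH3CH2O⁻ attacks the electrophilic acyl carbon; the π(C=O) electrons move onto oxygen, giving a tetrahedral intermediate.
CH3CH2O⁻ donates an electron pair to form a new σ-bond to carbon — it is the nucleophile.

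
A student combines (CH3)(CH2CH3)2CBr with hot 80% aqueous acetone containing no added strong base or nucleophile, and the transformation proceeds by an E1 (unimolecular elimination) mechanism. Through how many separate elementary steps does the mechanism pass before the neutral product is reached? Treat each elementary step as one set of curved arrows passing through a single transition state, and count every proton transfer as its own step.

2

Step 1: Ionisation: the C–Br σ-bond cleaves heterolytically; both bonding electrons depart with Br⁻, leaving a tertiary carbocation at the α-carbon.
(No 1,2-shift: no single shift to an adjacent carbon would give a more stable cation.)
Step 2: A weak base (a water molecule from the solvent) removes a proton from a carbon adjacent to the cationic centre; the electrons of that C–H bond become the new π(C=C) bond, giving the alkene.
Total: 2 elementary steps.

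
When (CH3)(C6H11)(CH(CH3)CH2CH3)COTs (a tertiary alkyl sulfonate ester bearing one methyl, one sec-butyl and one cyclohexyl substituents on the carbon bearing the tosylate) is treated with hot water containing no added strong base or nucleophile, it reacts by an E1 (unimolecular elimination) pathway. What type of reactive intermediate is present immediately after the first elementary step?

tertiary carbocation

Step 1: Rate-determining heterolysis of the C–O bond gives TsO⁻ and a tertiary carbocation.
After step 1 the species present is a tertiary carbocation.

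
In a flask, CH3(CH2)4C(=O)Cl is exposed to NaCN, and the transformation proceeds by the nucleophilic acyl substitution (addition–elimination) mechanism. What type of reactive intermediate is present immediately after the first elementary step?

Step 1: CN⁻ adds to the carbonyl carbon; the C=O π electrons shift onto oxygen and a tetrahedral alkoxide intermediate forms.
After step 1 the species present is a tetrahedral intermediate.

tetrahedral intermediate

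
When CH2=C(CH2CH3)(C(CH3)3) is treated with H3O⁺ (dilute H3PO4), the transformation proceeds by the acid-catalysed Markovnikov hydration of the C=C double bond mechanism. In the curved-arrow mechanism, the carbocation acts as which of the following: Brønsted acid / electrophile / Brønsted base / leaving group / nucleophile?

Step 2: Water acts as the nucleophile: an oxygen lone pair bonds to the cationic carbon, giving an oxonium-ion intermediate.
The carbocation accepts an electron pair into an empty or π* orbital — it is the electrophile.

electrophile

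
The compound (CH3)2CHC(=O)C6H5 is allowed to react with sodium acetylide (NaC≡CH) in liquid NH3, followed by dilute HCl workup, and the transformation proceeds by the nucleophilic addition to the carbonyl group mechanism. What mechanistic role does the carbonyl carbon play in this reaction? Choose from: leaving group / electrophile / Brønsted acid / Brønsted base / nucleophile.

electrophile

Step 1: A lone pair / filled orbital on HC≡C⁻ attacks the electrophilic carbonyl carbon; the π(C=O) electrons shift onto oxygen, producing a tetrahedral alkoxide intermediate.
The carbonyl carbon accepts an electron pair into an empty or π* orbital — it is the electrophile.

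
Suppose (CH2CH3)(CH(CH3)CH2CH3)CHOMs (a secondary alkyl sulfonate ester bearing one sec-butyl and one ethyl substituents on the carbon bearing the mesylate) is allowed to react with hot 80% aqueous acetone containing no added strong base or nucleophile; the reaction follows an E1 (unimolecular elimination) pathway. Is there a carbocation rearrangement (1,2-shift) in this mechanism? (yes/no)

yes

The first-formed carbocation is secondary.
The adjacent sec-butyl carbon already bears 2 other carbon substituents and has a hydrogen to migrate; after a 1,2-hydride shift from that carbon the positive charge sits on a tertiary centre.
Tertiary is more stable than secondary, so the shift occurs.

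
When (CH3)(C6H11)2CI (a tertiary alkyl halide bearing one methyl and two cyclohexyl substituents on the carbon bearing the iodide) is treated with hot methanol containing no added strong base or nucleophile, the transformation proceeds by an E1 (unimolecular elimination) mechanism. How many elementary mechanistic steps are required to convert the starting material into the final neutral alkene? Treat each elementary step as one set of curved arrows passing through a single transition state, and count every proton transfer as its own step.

Step 1: Rate-determining heterolysis of the C–I bond gives I⁻ and a tertiary carbocation.
(No 1,2-shift: no single shift to an adjacent carbon would give a more stable cation.)
Step 2: A weak base (a methanol molecule from the solvent) removes a proton from a carbon adjacent to the cationic centre; the electrons of that C–H bond become the new π(C=C) bond, giving the alkene.
Total: 2 elementary steps.

2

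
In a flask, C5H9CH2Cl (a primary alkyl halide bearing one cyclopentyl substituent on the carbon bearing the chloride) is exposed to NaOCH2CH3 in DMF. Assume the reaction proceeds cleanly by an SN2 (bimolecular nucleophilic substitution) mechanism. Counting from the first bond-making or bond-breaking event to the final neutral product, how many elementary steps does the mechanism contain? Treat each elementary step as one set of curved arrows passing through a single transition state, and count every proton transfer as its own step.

Step 1: The ethoxide nucleophile donates a lone pair from O to the α-carbon in a backside attack; simultaneously the C–Cl σ-bond breaks and both of its electrons leave with Cl⁻. One concerted step with inversion of configuration.
Total: 1 elementary step.

1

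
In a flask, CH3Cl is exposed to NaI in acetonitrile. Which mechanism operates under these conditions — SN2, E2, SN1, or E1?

Conditions: a methyl substrate with a strong nucleophile in the polar aprotic solvent acetonitrile.
These conditions are the textbook signature of the SN2 pathway.
An unhindered substrate with a strong nucleophile in a polar aprotic solvent favours one-step backside displacement.

SN2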